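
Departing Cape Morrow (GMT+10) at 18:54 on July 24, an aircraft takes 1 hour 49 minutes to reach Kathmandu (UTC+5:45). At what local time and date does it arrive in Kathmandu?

Convert departure to UTC: 18:54 − 10:00 = 08:54 UTC on Jul 24.
Add 1 hour 49 minutes travel time → 10:43 UTC.
Kathmandu is UTC+5:45, so local arrival = 10:43 + 5:45 = 16:28 on Jul 24.

16:28 on July 24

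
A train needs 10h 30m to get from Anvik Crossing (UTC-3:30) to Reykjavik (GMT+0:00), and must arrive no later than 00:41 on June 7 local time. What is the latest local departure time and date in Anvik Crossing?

10:41 on June 6

Target arrival is already UTC: 00:41 on Jun 7.
Subtract 10 hours and 30 minutes → departure 14:11 UTC on Jun 6.
Anvik Crossing is UTC−3:30: 14:11 − 3:30 = 10:41 on Jun 6.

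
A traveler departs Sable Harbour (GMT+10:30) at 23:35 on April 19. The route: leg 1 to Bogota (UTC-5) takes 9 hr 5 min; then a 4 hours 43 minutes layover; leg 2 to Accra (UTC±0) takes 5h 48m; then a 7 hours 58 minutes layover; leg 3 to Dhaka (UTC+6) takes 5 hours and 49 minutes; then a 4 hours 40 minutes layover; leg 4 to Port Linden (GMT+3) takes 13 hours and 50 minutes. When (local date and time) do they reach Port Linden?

19:58 on Apr 21

Convert departure to UTC: 23:35 − 10:30 = 13:05 UTC on Apr 19.
Add 9 hours 5 minutes leg 1 → 22:10 UTC.
Add 4 hours and 43 minutes layover in Bogota → 02:53 UTC (Apr 20).
Add 5 hours 48 minutes leg 2 → 08:41 UTC.
Add 7 hours 58 minutes layover in Accra → 16:39 UTC.
Add 5 hours 49 minutes leg 3 → 22:28 UTC.
Add 4 hours 40 minutes layover in Dhaka → 03:08 UTC (Apr 21).
Add 13 hours and 50 minutes leg 4 → 16:58 UTC.
Port Linden is UTC+3:00, so local arrival = 16:58 + 3:00 = 19:58 on Apr 21.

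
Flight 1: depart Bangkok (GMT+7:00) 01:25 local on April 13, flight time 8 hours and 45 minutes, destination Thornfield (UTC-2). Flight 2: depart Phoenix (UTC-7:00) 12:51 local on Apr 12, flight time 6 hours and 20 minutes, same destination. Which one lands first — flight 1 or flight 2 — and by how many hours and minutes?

Flight 1 in UTC: 01:25 − 7:00 = 18:25 on Apr 12.
+8 hours and 45 minutes → arrive 03:10 UTC on Apr 13.
Flight 2 in UTC: 12:51 + 7:00 = 19:51 on Apr 12.
+6 hours 20 minutes → arrive 02:11 UTC on Apr 13.
Flight 2 lands earlier by 59 minutes.

the second, by 59 minutes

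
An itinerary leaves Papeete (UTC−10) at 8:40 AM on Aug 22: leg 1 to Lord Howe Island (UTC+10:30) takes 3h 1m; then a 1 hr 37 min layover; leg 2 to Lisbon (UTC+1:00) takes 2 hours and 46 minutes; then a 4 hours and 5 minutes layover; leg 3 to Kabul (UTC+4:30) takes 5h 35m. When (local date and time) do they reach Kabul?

4:14 PM on August 23

Convert departure to UTC: 8:40 AM + 10:00 = 6:40 PM UTC on Aug 22.
Add 3 hours and 1 minute leg 1 → 9:41 PM UTC.
Add 1 hour 37 minutes layover in Lord Howe Island → 11:18 PM UTC.
Add 2 hours 46 minutes leg 2 → 2:04 AM UTC (Aug 23).
Add 4 hours 5 minutes layover in Lisbon → 6:09 AM UTC.
Add 5 hours 35 minutes leg 3 → 11:44 AM UTC.
Kabul is UTC+4:30, so local arrival = 11:44 AM + 4:30 = 4:14 PM on Aug 23.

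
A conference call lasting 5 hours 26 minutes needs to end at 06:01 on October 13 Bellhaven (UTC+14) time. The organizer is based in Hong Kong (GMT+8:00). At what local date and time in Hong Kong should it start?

18:35 on Oct 12

Target end time in UTC: 06:01 − 14:00 = 16:01 on Oct 12.
Subtract 5 hours 26 minutes → start 10:35 UTC on Oct 12.
Hong Kong is UTC+8:00: 10:35 + 8:00 = 18:35 on Oct 12.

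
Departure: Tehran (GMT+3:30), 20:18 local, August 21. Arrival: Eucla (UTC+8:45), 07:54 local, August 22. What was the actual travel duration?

6 hours 21 minutes

Departure in UTC: 20:18 − 3:30 = 16:48 on Aug 21.
Arrival in UTC: 07:54 − 8:45 = 23:09 on Aug 21.
Elapsed = 23:09 − 16:48 = 6 hours 21 minutes.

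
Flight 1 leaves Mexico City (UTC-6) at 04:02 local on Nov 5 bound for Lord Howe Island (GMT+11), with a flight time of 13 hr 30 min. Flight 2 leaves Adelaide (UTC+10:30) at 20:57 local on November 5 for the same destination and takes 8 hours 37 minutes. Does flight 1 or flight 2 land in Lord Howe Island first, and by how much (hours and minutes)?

the second, by 4 hours 28 minutes

Flight 1 in UTC: 04:02 + 6:00 = 10:02 on Nov 5.
+13 hours and 30 minutes → arrive 23:32 UTC on Nov 5.
Flight 2 in UTC: 20:57 − 10:30 = 10:27 on Nov 5.
+8 hours and 37 minutes → arrive 19:04 UTC on Nov 5.
Flight 2 lands earlier by 4 hours 28 minutes.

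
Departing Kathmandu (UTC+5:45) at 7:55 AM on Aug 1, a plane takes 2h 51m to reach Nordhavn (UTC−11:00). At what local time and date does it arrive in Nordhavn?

Nordhavn is 16:45 behind Kathmandu.
After 2 hours 51 minutes it is 10:46 AM in Kathmandu.
Shift by the zone difference: 10:46 AM − 16:45 = 6:01 PM on Jul 31 in Nordhavn.

6:01 PM on July 31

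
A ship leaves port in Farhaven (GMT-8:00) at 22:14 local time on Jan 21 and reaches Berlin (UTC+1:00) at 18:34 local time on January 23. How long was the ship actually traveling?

35 hours 20 minutes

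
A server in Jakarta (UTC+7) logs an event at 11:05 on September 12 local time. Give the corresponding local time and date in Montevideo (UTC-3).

01:05 on September 12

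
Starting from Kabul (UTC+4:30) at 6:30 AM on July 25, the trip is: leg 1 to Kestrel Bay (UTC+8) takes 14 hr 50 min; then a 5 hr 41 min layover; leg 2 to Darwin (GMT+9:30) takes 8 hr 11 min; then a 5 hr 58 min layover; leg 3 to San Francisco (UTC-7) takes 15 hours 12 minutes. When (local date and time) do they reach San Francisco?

Convert departure to UTC: 6:30 AM − 4:30 = 2:00 AM UTC on Jul 25.
Add 14 hours and 50 minutes leg 1 → 4:50 PM UTC.
Add 5 hours 41 minutes layover in Kestrel Bay → 10:31 PM UTC.
Add 8 hours and 11 minutes leg 2 → 6:42 AM UTC (Jul 26).
Add 5 hours 58 minutes layover in Darwin → 12:40 PM UTC.
Add 15 hours 12 minutes leg 3 → 3:52 AM UTC (Jul 27).
San Francisco is UTC−7:00, so local arrival = 3:52 AM − 7:00 = 8:52 PM on Jul 26.

8:52 PM on July 26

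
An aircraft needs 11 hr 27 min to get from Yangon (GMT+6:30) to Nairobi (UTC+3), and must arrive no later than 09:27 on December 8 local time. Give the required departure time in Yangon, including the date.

01:30 on December 8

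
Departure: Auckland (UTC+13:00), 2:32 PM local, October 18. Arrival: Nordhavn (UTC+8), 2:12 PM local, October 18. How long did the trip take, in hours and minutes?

Nordhavn is 5:00 behind Auckland.
Clock-face elapsed time (ignoring zones) is −20 minutes.
Actual elapsed = −20 minutes + 5:00 = 4 hours 40 minutes.

4 hours 40 minutes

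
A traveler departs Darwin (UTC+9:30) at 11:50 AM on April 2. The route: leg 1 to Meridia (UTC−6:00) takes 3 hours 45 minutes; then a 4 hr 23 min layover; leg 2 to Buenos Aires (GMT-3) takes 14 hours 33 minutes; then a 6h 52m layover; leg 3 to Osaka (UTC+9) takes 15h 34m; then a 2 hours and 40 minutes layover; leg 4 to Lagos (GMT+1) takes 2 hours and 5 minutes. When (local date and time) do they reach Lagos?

5:12 AM on April 4

Convert departure to UTC: 11:50 AM − 9:30 = 2:20 AM UTC on Apr 2.
Add 3 hours and 45 minutes leg 1 → 6:05 AM UTC.
Add 4 hours 23 minutes layover in Meridia → 10:28 AM UTC.
Add 14 hours and 33 minutes leg 2 → 1:01 AM UTC (Apr 3).
Add 6 hours 52 minutes layover in Buenos Aires → 7:53 AM UTC.
Add 15 hours 34 minutes leg 3 → 11:27 PM UTC.
Add 2 hours and 40 minutes layover in Osaka → 2:07 AM UTC (Apr 4).
Add 2 hours 5 minutes leg 4 → 4:12 AM UTC.
Lagos is UTC+1:00, so local arrival = 4:12 AM + 1:00 = 5:12 AM on Apr 4.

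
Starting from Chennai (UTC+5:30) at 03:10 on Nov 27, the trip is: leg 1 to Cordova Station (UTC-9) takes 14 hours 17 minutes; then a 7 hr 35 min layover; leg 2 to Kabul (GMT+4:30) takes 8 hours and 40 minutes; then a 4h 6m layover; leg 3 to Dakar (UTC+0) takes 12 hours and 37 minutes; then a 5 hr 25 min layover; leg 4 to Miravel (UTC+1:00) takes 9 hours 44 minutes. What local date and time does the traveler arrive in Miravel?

13:04 on Nov 29

Convert departure to UTC: 03:10 − 5:30 = 21:40 UTC on Nov 26.
Add 14 hours 17 minutes leg 1 → 11:57 UTC (Nov 27).
Add 7 hours 35 minutes layover in Cordova Station → 19:32 UTC.
Add 8 hours and 40 minutes leg 2 → 04:12 UTC (Nov 28).
Add 4 hours 6 minutes layover in Kabul → 08:18 UTC.
Add 12 hours 37 minutes leg 3 → 20:55 UTC.
Add 5 hours and 25 minutes layover in Dakar → 02:20 UTC (Nov 29).
Add 9 hours 44 minutes leg 4 → 12:04 UTC.
Miravel is UTC+1:00, so local arrival = 12:04 + 1:00 = 13:04 on Nov 29.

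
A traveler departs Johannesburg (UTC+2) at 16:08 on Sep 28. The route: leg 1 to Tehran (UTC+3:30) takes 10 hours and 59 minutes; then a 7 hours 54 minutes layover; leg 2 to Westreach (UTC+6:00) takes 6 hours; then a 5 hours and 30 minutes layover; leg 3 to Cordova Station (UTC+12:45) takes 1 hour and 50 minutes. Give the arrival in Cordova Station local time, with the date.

11:06 on Sep 30

Convert departure to UTC: 16:08 − 2:00 = 14:08 UTC on Sep 28.
Add 10 hours and 59 minutes leg 1 → 01:07 UTC (Sep 29).
Add 7 hours and 54 minutes layover in Tehran → 09:01 UTC.
Add 6 hours leg 2 → 15:01 UTC.
Add 5 hours and 30 minutes layover in Westreach → 20:31 UTC.
Add 1 hour and 50 minutes leg 3 → 22:21 UTC.
Cordova Station is UTC+12:45, so local arrival = 22:21 + 12:45 = 11:06 on Sep 30.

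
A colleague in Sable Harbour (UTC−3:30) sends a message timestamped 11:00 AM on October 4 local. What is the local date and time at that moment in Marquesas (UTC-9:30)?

5:00 AM on Oct 4

In UTC: 11:00 AM + 3:30 = 2:30 PM on Oct 4.
Marquesas is UTC−9:30: 2:30 PM − 9:30 = 5:00 AM on Oct 4.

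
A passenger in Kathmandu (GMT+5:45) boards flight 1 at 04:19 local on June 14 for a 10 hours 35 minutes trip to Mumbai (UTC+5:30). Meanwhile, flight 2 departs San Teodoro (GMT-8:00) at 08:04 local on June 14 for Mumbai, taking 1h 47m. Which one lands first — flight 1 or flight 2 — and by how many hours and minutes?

the first, by 8 hours 42 minutes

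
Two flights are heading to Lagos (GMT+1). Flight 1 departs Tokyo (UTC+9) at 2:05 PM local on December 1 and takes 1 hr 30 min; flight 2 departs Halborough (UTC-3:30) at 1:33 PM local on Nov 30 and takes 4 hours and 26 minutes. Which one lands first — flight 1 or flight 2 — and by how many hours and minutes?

the second, by 9 hours 6 minutes

Flight 1 in UTC: 2:05 PM − 9:00 = 5:05 AM on Dec 1.
+1 hour 30 minutes → arrive 6:35 AM UTC on Dec 1.
Flight 2 in UTC: 1:33 PM + 3:30 = 5:03 PM on Nov 30.
+4 hours 26 minutes → arrive 9:29 PM UTC on Nov 30.
Flight 2 lands earlier by 9 hours 6 minutes.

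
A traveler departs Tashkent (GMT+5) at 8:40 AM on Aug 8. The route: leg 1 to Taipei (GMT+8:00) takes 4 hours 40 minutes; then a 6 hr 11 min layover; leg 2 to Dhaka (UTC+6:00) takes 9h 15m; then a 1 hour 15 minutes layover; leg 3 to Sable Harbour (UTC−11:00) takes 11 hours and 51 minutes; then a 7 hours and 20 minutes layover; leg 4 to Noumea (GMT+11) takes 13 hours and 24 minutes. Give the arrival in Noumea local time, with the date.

8:36 PM on Aug 10

Convert departure to UTC: 8:40 AM − 5:00 = 3:40 AM UTC on Aug 8.
Add 4 hours 40 minutes leg 1 → 8:20 AM UTC.
Add 6 hours 11 minutes layover in Taipei → 2:31 PM UTC.
Add 9 hours and 15 minutes leg 2 → 11:46 PM UTC.
Add 1 hour and 15 minutes layover in Dhaka → 1:01 AM UTC (Aug 9).
Add 11 hours 51 minutes leg 3 → 12:52 PM UTC.
Add 7 hours 20 minutes layover in Sable Harbour → 8:12 PM UTC.
Add 13 hours and 24 minutes leg 4 → 9:36 AM UTC (Aug 10).
Noumea is UTC+11:00, so local arrival = 9:36 AM + 11:00 = 8:36 PM on Aug 10.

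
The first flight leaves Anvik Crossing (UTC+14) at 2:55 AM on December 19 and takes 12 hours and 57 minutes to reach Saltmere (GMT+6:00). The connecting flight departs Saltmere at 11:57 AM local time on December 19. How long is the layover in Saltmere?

4 hours 5 minutes

Convert departure to UTC: 2:55 AM − 14:00 = 12:55 PM UTC on Dec 18.
Add 12 hours 57 minutes flight time → 1:52 AM UTC (Dec 19).
Saltmere is UTC+6:00, so local arrival = 1:52 AM + 6:00 = 7:52 AM on Dec 19.
Layover = 11:57 AM − 7:52 AM = 4 hours 5 minutes.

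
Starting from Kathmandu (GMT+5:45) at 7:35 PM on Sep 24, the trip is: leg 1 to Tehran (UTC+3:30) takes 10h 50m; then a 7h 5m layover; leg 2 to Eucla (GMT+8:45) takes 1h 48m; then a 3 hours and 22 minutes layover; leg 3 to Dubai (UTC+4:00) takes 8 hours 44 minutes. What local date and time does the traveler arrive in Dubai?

1:39 AM on Sep 26

Convert departure to UTC: 7:35 PM − 5:45 = 1:50 PM UTC on Sep 24.
Add 10 hours and 50 minutes leg 1 → 12:40 AM UTC (Sep 25).
Add 7 hours and 5 minutes layover in Tehran → 7:45 AM UTC.
Add 1 hour and 48 minutes leg 2 → 9:33 AM UTC.
Add 3 hours 22 minutes layover in Eucla → 12:55 PM UTC.
Add 8 hours 44 minutes leg 3 → 9:39 PM UTC.
Dubai is UTC+4:00, so local arrival = 9:39 PM + 4:00 = 1:39 AM on Sep 26.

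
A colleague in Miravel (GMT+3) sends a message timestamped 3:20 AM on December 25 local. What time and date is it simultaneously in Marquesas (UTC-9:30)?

2:50 PM on Dec 24

In UTC: 3:20 AM − 3:00 = 12:20 AM on Dec 25.
Marquesas is UTC−9:30: 12:20 AM − 9:30 = 2:50 PM on Dec 24.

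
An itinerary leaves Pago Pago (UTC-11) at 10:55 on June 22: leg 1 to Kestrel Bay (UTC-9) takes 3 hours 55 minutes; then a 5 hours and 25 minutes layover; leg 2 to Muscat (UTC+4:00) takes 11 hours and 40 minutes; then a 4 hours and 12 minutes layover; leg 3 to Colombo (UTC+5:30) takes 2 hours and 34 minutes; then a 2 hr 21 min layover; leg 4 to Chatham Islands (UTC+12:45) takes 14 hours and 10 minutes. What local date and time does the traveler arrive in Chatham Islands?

06:57 on Jun 25

Convert departure to UTC: 10:55 + 11:00 = 21:55 UTC on Jun 22.
Add 3 hours and 55 minutes leg 1 → 01:50 UTC (Jun 23).
Add 5 hours 25 minutes layover in Kestrel Bay → 07:15 UTC.
Add 11 hours and 40 minutes leg 2 → 18:55 UTC.
Add 4 hours 12 minutes layover in Muscat → 23:07 UTC.
Add 2 hours 34 minutes leg 3 → 01:41 UTC (Jun 24).
Add 2 hours and 21 minutes layover in Colombo → 04:02 UTC.
Add 14 hours 10 minutes leg 4 → 18:12 UTC.
Chatham Islands is UTC+12:45, so local arrival = 18:12 + 12:45 = 06:57 on Jun 25.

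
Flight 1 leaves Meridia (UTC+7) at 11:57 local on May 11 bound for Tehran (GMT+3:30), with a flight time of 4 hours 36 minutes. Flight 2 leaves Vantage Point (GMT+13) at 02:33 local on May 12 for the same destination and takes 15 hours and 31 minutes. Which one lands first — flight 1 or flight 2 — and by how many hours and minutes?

Flight 1 in UTC: 11:57 − 7:00 = 04:57 on May 11.
+4 hours 36 minutes → arrive 09:33 UTC on May 11.
Flight 2 in UTC: 02:33 − 13:00 = 13:33 on May 11.
+15 hours and 31 minutes → arrive 05:04 UTC on May 12.
Flight 1 lands earlier by 19 hours 31 minutes.

the first, by 19 hours 31 minutes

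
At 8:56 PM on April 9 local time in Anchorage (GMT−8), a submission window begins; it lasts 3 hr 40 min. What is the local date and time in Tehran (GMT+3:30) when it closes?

Convert start to UTC: 8:56 PM + 8:00 = 4:56 AM UTC on Apr 10.
Add 3 hours and 40 minutes duration → 8:36 AM UTC.
Tehran is UTC+3:30, so local end time = 8:36 AM + 3:30 = 12:06 PM on Apr 10.

12:06 PM on April 10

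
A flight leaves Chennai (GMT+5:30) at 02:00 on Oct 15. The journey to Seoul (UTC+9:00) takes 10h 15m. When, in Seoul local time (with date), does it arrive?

15:45 on October 15

Convert departure to UTC: 02:00 − 5:30 = 20:30 UTC on Oct 14.
Add 10 hours 15 minutes travel time → 06:45 UTC (Oct 15).
Seoul is UTC+9:00, so local arrival = 06:45 + 9:00 = 15:45 on Oct 15.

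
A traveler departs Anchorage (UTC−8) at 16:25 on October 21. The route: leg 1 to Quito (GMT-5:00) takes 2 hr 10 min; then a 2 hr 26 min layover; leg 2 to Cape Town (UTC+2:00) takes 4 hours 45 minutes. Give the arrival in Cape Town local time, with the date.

11:46 on October 22

Convert departure to UTC: 16:25 + 8:00 = 00:25 UTC on Oct 22.
Add 2 hours 10 minutes leg 1 → 02:35 UTC.
Add 2 hours 26 minutes layover in Quito → 05:01 UTC.
Add 4 hours 45 minutes leg 2 → 09:46 UTC.
Cape Town is UTC+2:00, so local arrival = 09:46 + 2:00 = 11:46 on Oct 22.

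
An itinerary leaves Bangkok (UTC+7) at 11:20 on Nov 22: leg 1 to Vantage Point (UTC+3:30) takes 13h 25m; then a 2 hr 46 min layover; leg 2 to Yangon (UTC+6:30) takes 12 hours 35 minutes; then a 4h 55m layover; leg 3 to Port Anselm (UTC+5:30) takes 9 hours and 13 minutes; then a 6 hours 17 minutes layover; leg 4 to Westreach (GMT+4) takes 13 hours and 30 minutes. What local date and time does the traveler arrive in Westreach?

Convert departure to UTC: 11:20 − 7:00 = 04:20 UTC on Nov 22.
Add 13 hours 25 minutes leg 1 → 17:45 UTC.
Add 2 hours 46 minutes layover in Vantage Point → 20:31 UTC.
Add 12 hours 35 minutes leg 2 → 09:06 UTC (Nov 23).
Add 4 hours and 55 minutes layover in Yangon → 14:01 UTC.
Add 9 hours 13 minutes leg 3 → 23:14 UTC.
Add 6 hours and 17 minutes layover in Port Anselm → 05:31 UTC (Nov 24).
Add 13 hours 30 minutes leg 4 → 19:01 UTC.
Westreach is UTC+4:00, so local arrival = 19:01 + 4:00 = 23:01 on Nov 24.

23:01 on November 24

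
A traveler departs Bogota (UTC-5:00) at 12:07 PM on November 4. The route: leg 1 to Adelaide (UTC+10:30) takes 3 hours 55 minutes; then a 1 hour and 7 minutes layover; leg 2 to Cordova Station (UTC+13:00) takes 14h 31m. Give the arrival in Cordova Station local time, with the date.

1:40 AM on November 6

Convert departure to UTC: 12:07 PM + 5:00 = 5:07 PM UTC on Nov 4.
Add 3 hours and 55 minutes leg 1 → 9:02 PM UTC.
Add 1 hour 7 minutes layover in Adelaide → 10:09 PM UTC.
Add 14 hours 31 minutes leg 2 → 12:40 PM UTC (Nov 5).
Cordova Station is UTC+13:00, so local arrival = 12:40 PM + 13:00 = 1:40 AM on Nov 6.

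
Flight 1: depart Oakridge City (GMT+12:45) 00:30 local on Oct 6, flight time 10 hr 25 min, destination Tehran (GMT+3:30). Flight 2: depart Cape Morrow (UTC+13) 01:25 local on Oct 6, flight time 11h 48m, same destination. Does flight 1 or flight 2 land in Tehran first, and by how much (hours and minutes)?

Flight 1 in UTC: 00:30 − 12:45 = 11:45 on Oct 5.
+10 hours 25 minutes → arrive 22:10 UTC on Oct 5.
Flight 2 in UTC: 01:25 − 13:00 = 12:25 on Oct 5.
+11 hours 48 minutes → arrive 00:13 UTC on Oct 6.
Flight 1 lands earlier by 2 hours 3 minutes.

the first, by 2 hours 3 minutes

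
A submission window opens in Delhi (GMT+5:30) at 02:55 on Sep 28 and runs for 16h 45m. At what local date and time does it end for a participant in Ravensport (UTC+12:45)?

Convert start to UTC: 02:55 − 5:30 = 21:25 UTC on Sep 27.
Add 16 hours and 45 minutes duration → 14:10 UTC (Sep 28).
Ravensport is UTC+12:45, so local end time = 14:10 + 12:45 = 02:55 on Sep 29.

02:55 on September 29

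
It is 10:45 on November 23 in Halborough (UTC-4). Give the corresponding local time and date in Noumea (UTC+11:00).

Noumea is 15:00 ahead of Halborough.
Shift by the zone difference: 10:45 + 15:00 = 01:45 on Nov 24 in Noumea.

01:45 on November 24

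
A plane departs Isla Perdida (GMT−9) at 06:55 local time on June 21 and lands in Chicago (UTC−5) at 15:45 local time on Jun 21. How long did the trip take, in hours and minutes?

4 hours 50 minutes

Departure in UTC: 06:55 + 9:00 = 15:55 on Jun 21.
Arrival in UTC: 15:45 + 5:00 = 20:45 on Jun 21.
Elapsed = 20:45 − 15:55 = 4 hours 50 minutes.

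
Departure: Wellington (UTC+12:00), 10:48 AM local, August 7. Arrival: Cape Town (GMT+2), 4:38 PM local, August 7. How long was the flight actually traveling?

Cape Town is 10:00 behind Wellington.
Clock-face elapsed time (ignoring zones) is 5 hours 50 minutes.
Actual elapsed = 5 hours 50 minutes + 10:00 = 15 hours 50 minutes.

15 hours 50 minutes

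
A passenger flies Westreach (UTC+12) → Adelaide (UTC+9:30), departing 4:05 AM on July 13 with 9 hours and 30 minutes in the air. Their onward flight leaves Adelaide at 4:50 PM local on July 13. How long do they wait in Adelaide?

Convert departure to UTC: 4:05 AM − 12:00 = 4:05 PM UTC on Jul 12.
Add 9 hours 30 minutes flight time → 1:35 AM UTC (Jul 13).
Adelaide is UTC+9:30, so local arrival = 1:35 AM + 9:30 = 11:05 AM on Jul 13.
Layover = 4:50 PM − 11:05 AM = 5 hours 45 minutes.

5 hours 45 minutes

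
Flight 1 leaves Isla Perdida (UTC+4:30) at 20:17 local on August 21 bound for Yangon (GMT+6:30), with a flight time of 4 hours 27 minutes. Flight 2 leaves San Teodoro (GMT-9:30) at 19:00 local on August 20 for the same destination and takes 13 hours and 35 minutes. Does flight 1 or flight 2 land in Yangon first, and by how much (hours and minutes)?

Flight 1 in UTC: 20:17 − 4:30 = 15:47 on Aug 21.
+4 hours and 27 minutes → arrive 20:14 UTC on Aug 21.
Flight 2 in UTC: 19:00 + 9:30 = 04:30 on Aug 21.
+13 hours 35 minutes → arrive 18:05 UTC on Aug 21.
Flight 2 lands earlier by 2 hours 9 minutes.

the second, by 2 hours 9 minutes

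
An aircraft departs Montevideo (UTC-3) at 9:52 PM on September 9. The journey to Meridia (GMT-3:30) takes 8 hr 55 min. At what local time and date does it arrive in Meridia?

6:17 AM on September 10

Convert departure to UTC: 9:52 PM + 3:00 = 12:52 AM UTC on Sep 10.
Add 8 hours 55 minutes travel time → 9:47 AM UTC.
Meridia is UTC−3:30, so local arrival = 9:47 AM − 3:30 = 6:17 AM on Sep 10.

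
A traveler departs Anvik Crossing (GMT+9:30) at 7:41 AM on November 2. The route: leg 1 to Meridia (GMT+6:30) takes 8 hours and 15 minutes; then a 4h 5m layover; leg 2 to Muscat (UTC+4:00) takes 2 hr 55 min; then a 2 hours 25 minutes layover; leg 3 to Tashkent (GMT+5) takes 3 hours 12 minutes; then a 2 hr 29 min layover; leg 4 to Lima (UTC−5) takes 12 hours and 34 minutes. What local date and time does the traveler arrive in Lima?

5:06 AM on November 3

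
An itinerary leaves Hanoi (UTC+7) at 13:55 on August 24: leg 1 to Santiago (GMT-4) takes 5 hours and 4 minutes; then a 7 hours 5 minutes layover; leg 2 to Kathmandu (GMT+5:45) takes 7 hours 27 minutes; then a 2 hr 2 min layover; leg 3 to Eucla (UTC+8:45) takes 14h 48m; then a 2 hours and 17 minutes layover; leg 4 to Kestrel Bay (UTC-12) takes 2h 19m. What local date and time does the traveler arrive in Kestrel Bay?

11:57 on August 25

Convert departure to UTC: 13:55 − 7:00 = 06:55 UTC on Aug 24.
Add 5 hours and 4 minutes leg 1 → 11:59 UTC.
Add 7 hours and 5 minutes layover in Santiago → 19:04 UTC.
Add 7 hours and 27 minutes leg 2 → 02:31 UTC (Aug 25).
Add 2 hours 2 minutes layover in Kathmandu → 04:33 UTC.
Add 14 hours 48 minutes leg 3 → 19:21 UTC.
Add 2 hours and 17 minutes layover in Eucla → 21:38 UTC.
Add 2 hours and 19 minutes leg 4 → 23:57 UTC.
Kestrel Bay is UTC−12:00, so local arrival = 23:57 − 12:00 = 11:57 on Aug 25.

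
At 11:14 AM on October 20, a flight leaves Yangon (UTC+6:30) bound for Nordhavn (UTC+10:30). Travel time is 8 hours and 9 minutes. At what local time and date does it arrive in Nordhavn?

Convert departure to UTC: 11:14 AM − 6:30 = 4:44 AM UTC on Oct 20.
Add 8 hours 9 minutes travel time → 12:53 PM UTC.
Nordhavn is UTC+10:30, so local arrival = 12:53 PM + 10:30 = 11:23 PM on Oct 20.

11:23 PM on Oct 20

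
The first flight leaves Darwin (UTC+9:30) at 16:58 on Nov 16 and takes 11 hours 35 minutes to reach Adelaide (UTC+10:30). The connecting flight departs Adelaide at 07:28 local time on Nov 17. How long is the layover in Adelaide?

1 hour 55 minutes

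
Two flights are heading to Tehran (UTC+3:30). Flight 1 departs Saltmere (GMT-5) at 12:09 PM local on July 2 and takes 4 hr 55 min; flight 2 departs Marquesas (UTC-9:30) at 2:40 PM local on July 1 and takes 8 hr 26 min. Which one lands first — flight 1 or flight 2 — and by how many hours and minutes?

the second, by 13 hours 28 minutes

Flight 1 in UTC: 12:09 PM + 5:00 = 5:09 PM on Jul 2.
+4 hours and 55 minutes → arrive 10:04 PM UTC on Jul 2.
Flight 2 in UTC: 2:40 PM + 9:30 = 12:10 AM on Jul 2.
+8 hours and 26 minutes → arrive 8:36 AM UTC on Jul 2.
Flight 2 lands earlier by 13 hours 28 minutes.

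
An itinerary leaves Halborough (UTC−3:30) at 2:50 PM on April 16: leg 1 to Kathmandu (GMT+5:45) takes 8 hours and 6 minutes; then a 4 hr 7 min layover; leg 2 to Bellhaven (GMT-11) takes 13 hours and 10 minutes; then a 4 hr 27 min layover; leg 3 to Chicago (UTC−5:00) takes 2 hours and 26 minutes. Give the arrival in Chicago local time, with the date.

9:36 PM on April 17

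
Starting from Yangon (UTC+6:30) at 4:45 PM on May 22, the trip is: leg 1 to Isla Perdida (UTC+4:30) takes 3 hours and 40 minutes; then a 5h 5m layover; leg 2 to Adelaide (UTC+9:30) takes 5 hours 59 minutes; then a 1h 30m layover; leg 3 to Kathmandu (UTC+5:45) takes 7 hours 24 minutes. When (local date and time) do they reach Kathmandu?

Convert departure to UTC: 4:45 PM − 6:30 = 10:15 AM UTC on May 22.
Add 3 hours and 40 minutes leg 1 → 1:55 PM UTC.
Add 5 hours 5 minutes layover in Isla Perdida → 7:00 PM UTC.
Add 5 hours and 59 minutes leg 2 → 12:59 AM UTC (May 23).
Add 1 hour 30 minutes layover in Adelaide → 2:29 AM UTC.
Add 7 hours 24 minutes leg 3 → 9:53 AM UTC.
Kathmandu is UTC+5:45, so local arrival = 9:53 AM + 5:45 = 3:38 PM on May 23.

3:38 PM on May 23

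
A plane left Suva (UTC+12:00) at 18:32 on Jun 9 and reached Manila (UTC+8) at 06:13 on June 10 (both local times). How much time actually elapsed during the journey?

15 hours 41 minutes

Departure in UTC: 18:32 − 12:00 = 06:32 on Jun 9.
Arrival in UTC: 06:13 − 8:00 = 22:13 on Jun 9.
Elapsed = 22:13 − 06:32 = 15 hours 41 minutes.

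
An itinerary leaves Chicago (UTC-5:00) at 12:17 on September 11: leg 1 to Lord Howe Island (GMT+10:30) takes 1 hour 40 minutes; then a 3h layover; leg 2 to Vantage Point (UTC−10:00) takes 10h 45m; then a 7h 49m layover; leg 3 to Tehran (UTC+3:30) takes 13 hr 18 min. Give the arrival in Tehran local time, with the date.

09:19 on September 13

Convert departure to UTC: 12:17 + 5:00 = 17:17 UTC on Sep 11.
Add 1 hour 40 minutes leg 1 → 18:57 UTC.
Add 3 hours layover in Lord Howe Island → 21:57 UTC.
Add 10 hours and 45 minutes leg 2 → 08:42 UTC (Sep 12).
Add 7 hours and 49 minutes layover in Vantage Point → 16:31 UTC.
Add 13 hours 18 minutes leg 3 → 05:49 UTC (Sep 13).
Tehran is UTC+3:30, so local arrival = 05:49 + 3:30 = 09:19 on Sep 13.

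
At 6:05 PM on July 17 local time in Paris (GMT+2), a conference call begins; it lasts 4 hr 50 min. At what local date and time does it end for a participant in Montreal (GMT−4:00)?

4:55 PM on July 17

Montreal is 6:00 behind Paris.
After 4 hours 50 minutes it is 10:55 PM in Paris.
Shift by the zone difference: 10:55 PM − 6:00 = 4:55 PM on Jul 17 in Montreal.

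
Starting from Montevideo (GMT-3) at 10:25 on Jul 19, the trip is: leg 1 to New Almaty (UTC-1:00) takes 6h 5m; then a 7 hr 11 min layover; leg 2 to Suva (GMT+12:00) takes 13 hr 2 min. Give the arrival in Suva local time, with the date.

Convert departure to UTC: 10:25 + 3:00 = 13:25 UTC on Jul 19.
Add 6 hours 5 minutes leg 1 → 19:30 UTC.
Add 7 hours 11 minutes layover in New Almaty → 02:41 UTC (Jul 20).
Add 13 hours 2 minutes leg 2 → 15:43 UTC.
Suva is UTC+12:00, so local arrival = 15:43 + 12:00 = 03:43 on Jul 21.

03:43 on Jul 21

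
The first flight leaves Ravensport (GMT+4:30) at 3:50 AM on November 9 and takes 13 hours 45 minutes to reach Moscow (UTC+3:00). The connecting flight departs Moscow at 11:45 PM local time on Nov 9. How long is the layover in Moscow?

Convert departure to UTC: 3:50 AM − 4:30 = 11:20 PM UTC on Nov 8.
Add 13 hours and 45 minutes flight time → 1:05 PM UTC (Nov 9).
Moscow is UTC+3:00, so local arrival = 1:05 PM + 3:00 = 4:05 PM on Nov 9.
Layover = 11:45 PM − 4:05 PM = 7 hours 40 minutes.

7 hours 40 minutes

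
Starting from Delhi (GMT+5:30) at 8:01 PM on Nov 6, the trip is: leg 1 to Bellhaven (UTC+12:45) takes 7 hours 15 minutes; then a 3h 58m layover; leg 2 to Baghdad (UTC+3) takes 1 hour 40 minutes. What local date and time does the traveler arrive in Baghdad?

6:24 AM on November 7

Convert departure to UTC: 8:01 PM − 5:30 = 2:31 PM UTC on Nov 6.
Add 7 hours 15 minutes leg 1 → 9:46 PM UTC.
Add 3 hours and 58 minutes layover in Bellhaven → 1:44 AM UTC (Nov 7).
Add 1 hour 40 minutes leg 2 → 3:24 AM UTC.
Baghdad is UTC+3:00, so local arrival = 3:24 AM + 3:00 = 6:24 AM on Nov 7.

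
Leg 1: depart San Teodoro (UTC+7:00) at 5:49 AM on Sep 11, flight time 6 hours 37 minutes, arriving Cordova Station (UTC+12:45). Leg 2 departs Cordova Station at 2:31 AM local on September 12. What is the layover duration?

8 hours 20 minutes

Convert departure to UTC: 5:49 AM − 7:00 = 10:49 PM UTC on Sep 10.
Add 6 hours 37 minutes flight time → 5:26 AM UTC (Sep 11).
Cordova Station is UTC+12:45, so local arrival = 5:26 AM + 12:45 = 6:11 PM on Sep 11.
Layover = 2:31 AM − 6:11 PM (+1 day) = 8 hours 20 minutes.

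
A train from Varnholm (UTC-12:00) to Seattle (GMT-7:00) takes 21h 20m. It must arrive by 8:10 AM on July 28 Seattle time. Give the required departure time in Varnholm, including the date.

5:50 AM on Jul 27

Target arrival in UTC: 8:10 AM + 7:00 = 3:10 PM on Jul 28.
Subtract 21 hours and 20 minutes → departure 5:50 PM UTC on Jul 27.
Varnholm is UTC−12:00: 5:50 PM − 12:00 = 5:50 AM on Jul 27.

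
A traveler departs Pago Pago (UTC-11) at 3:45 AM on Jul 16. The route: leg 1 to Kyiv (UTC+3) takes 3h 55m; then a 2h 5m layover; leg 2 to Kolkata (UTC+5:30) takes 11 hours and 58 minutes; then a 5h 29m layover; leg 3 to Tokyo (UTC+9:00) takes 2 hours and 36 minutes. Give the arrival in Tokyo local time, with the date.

1:48 AM on July 18

Convert departure to UTC: 3:45 AM + 11:00 = 2:45 PM UTC on Jul 16.
Add 3 hours 55 minutes leg 1 → 6:40 PM UTC.
Add 2 hours 5 minutes layover in Kyiv → 8:45 PM UTC.
Add 11 hours 58 minutes leg 2 → 8:43 AM UTC (Jul 17).
Add 5 hours and 29 minutes layover in Kolkata → 2:12 PM UTC.
Add 2 hours 36 minutes leg 3 → 4:48 PM UTC.
Tokyo is UTC+9:00, so local arrival = 4:48 PM + 9:00 = 1:48 AM on Jul 18.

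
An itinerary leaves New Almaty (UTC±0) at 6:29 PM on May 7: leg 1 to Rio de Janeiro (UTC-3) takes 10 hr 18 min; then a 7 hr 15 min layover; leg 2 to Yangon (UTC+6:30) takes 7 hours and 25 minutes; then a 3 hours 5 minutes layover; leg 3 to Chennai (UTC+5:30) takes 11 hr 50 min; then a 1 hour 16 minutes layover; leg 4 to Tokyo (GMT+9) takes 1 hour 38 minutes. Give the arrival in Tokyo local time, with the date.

New Almaty is at UTC+0, so departure is already 6:29 PM UTC on May 7.
Add 10 hours 18 minutes leg 1 → 4:47 AM UTC (May 8).
Add 7 hours and 15 minutes layover in Rio de Janeiro → 12:02 PM UTC.
Add 7 hours and 25 minutes leg 2 → 7:27 PM UTC.
Add 3 hours and 5 minutes layover in Yangon → 10:32 PM UTC.
Add 11 hours 50 minutes leg 3 → 10:22 AM UTC (May 9).
Add 1 hour 16 minutes layover in Chennai → 11:38 AM UTC.
Add 1 hour and 38 minutes leg 4 → 1:16 PM UTC.
Tokyo is UTC+9:00, so local arrival = 1:16 PM + 9:00 = 10:16 PM on May 9.

10:16 PM on May 9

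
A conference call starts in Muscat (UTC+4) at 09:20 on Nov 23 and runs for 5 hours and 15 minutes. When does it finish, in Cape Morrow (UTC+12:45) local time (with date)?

Cape Morrow is 8:45 ahead of Muscat.
After 5 hours 15 minutes it is 14:35 in Muscat.
Shift by the zone difference: 14:35 + 8:45 = 23:20 on Nov 23 in Cape Morrow.

23:20 on November 23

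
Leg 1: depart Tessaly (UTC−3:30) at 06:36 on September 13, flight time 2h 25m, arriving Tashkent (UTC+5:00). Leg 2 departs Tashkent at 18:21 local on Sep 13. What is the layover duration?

Convert departure to UTC: 06:36 + 3:30 = 10:06 UTC on Sep 13.
Add 2 hours 25 minutes flight time → 12:31 UTC.
Tashkent is UTC+5:00, so local arrival = 12:31 + 5:00 = 17:31 on Sep 13.
Layover = 18:21 − 17:31 = 50 minutes.

50 minutes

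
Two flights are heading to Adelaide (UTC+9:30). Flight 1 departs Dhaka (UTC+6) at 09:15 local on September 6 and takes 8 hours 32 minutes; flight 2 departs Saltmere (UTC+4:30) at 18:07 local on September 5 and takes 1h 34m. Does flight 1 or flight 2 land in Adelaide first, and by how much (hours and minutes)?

the second, by 20 hours 36 minutes

Flight 1 in UTC: 09:15 − 6:00 = 03:15 on Sep 6.
+8 hours and 32 minutes → arrive 11:47 UTC on Sep 6.
Flight 2 in UTC: 18:07 − 4:30 = 13:37 on Sep 5.
+1 hour and 34 minutes → arrive 15:11 UTC on Sep 5.
Flight 2 lands earlier by 20 hours 36 minutes.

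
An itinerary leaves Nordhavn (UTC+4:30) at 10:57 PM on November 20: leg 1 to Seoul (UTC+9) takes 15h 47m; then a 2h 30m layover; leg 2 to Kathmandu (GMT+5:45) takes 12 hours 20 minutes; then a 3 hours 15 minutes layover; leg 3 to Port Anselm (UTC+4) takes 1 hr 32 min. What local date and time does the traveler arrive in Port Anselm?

9:51 AM on Nov 22

Convert departure to UTC: 10:57 PM − 4:30 = 6:27 PM UTC on Nov 20.
Add 15 hours and 47 minutes leg 1 → 10:14 AM UTC (Nov 21).
Add 2 hours and 30 minutes layover in Seoul → 12:44 PM UTC.
Add 12 hours and 20 minutes leg 2 → 1:04 AM UTC (Nov 22).
Add 3 hours 15 minutes layover in Kathmandu → 4:19 AM UTC.
Add 1 hour 32 minutes leg 3 → 5:51 AM UTC.
Port Anselm is UTC+4:00, so local arrival = 5:51 AM + 4:00 = 9:51 AM on Nov 22.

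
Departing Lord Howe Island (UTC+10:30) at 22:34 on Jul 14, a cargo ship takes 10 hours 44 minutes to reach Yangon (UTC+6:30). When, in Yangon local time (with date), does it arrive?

Yangon is 4:00 behind Lord Howe Island.
After 10 hours and 44 minutes it is 09:18 (Jul 15) in Lord Howe Island.
Shift by the zone difference: 09:18 − 4:00 = 05:18 on Jul 15 in Yangon.

05:18 on July 15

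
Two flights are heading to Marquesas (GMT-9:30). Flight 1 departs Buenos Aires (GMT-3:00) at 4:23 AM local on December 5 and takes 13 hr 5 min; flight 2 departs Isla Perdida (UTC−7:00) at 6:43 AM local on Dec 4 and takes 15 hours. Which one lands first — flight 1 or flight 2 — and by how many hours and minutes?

the second, by 15 hours 45 minutes

Flight 1 in UTC: 4:23 AM + 3:00 = 7:23 AM on Dec 5.
+13 hours 5 minutes → arrive 8:28 PM UTC on Dec 5.
Flight 2 in UTC: 6:43 AM + 7:00 = 1:43 PM on Dec 4.
+15 hours → arrive 4:43 AM UTC on Dec 5.
Flight 2 lands earlier by 15 hours 45 minutes.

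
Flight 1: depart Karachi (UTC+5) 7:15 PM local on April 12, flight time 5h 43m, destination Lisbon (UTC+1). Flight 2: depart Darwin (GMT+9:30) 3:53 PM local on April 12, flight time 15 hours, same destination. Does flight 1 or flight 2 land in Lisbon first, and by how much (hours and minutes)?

the first, by 1 hour 25 minutes

Flight 1 in UTC: 7:15 PM − 5:00 = 2:15 PM on Apr 12.
+5 hours and 43 minutes → arrive 7:58 PM UTC on Apr 12.
Flight 2 in UTC: 3:53 PM − 9:30 = 6:23 AM on Apr 12.
+15 hours → arrive 9:23 PM UTC on Apr 12.
Flight 1 lands earlier by 1 hour 25 minutes.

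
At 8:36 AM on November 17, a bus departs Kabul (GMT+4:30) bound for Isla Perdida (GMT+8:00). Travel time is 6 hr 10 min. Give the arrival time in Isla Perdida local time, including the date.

6:16 PM on Nov 17

Isla Perdida is 3:30 ahead of Kabul.
After 6 hours 10 minutes it is 2:46 PM in Kabul.
Shift by the zone difference: 2:46 PM + 3:30 = 6:16 PM on Nov 17 in Isla Perdida.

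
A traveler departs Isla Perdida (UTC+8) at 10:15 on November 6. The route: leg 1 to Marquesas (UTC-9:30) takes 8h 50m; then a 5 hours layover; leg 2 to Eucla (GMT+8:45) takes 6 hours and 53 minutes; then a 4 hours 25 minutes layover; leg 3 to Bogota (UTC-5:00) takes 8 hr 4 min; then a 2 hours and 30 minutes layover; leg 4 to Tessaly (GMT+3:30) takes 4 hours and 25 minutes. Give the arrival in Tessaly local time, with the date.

Convert departure to UTC: 10:15 − 8:00 = 02:15 UTC on Nov 6.
Add 8 hours 50 minutes leg 1 → 11:05 UTC.
Add 5 hours layover in Marquesas → 16:05 UTC.
Add 6 hours and 53 minutes leg 2 → 22:58 UTC.
Add 4 hours 25 minutes layover in Eucla → 03:23 UTC (Nov 7).
Add 8 hours 4 minutes leg 3 → 11:27 UTC.
Add 2 hours 30 minutes layover in Bogota → 13:57 UTC.
Add 4 hours and 25 minutes leg 4 → 18:22 UTC.
Tessaly is UTC+3:30, so local arrival = 18:22 + 3:30 = 21:52 on Nov 7.

21:52 on Nov 7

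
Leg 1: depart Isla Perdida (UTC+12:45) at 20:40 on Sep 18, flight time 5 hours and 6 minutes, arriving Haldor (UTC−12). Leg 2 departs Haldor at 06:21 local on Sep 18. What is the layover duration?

Convert departure to UTC: 20:40 − 12:45 = 07:55 UTC on Sep 18.
Add 5 hours and 6 minutes flight time → 13:01 UTC.
Haldor is UTC−12:00, so local arrival = 13:01 − 12:00 = 01:01 on Sep 18.
Layover = 06:21 − 01:01 = 5 hours 20 minutes.

5 hours 20 minutes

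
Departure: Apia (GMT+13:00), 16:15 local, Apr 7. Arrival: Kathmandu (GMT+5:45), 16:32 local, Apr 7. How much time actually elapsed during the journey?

Departure in UTC: 16:15 − 13:00 = 03:15 on Apr 7.
Arrival in UTC: 16:32 − 5:45 = 10:47 on Apr 7.
Elapsed = 10:47 − 03:15 = 7 hours 32 minutes.

7 hours 32 minutes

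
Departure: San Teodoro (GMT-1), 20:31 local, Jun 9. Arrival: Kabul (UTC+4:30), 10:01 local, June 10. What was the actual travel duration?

8 hours

Kabul is 5:30 ahead of San Teodoro.
Clock-face elapsed time (ignoring zones) is 13 hours 30 minutes.
Actual elapsed = 13 hours 30 minutes − 5:30 = 8 hours.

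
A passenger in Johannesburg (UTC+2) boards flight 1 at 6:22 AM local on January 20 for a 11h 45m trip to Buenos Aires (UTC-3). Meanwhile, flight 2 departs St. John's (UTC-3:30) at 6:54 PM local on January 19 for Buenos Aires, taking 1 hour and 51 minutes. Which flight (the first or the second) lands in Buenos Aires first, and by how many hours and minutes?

the second, by 15 hours 52 minutes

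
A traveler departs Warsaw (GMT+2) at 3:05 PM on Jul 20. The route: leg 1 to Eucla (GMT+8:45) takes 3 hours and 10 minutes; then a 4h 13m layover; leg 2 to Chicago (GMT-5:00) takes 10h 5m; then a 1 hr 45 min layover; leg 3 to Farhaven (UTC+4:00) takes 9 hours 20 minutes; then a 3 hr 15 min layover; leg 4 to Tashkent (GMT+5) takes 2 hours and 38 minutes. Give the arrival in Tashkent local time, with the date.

4:31 AM on July 22

Convert departure to UTC: 3:05 PM − 2:00 = 1:05 PM UTC on Jul 20.
Add 3 hours and 10 minutes leg 1 → 4:15 PM UTC.
Add 4 hours and 13 minutes layover in Eucla → 8:28 PM UTC.
Add 10 hours 5 minutes leg 2 → 6:33 AM UTC (Jul 21).
Add 1 hour 45 minutes layover in Chicago → 8:18 AM UTC.
Add 9 hours and 20 minutes leg 3 → 5:38 PM UTC.
Add 3 hours and 15 minutes layover in Farhaven → 8:53 PM UTC.
Add 2 hours and 38 minutes leg 4 → 11:31 PM UTC.
Tashkent is UTC+5:00, so local arrival = 11:31 PM + 5:00 = 4:31 AM on Jul 22.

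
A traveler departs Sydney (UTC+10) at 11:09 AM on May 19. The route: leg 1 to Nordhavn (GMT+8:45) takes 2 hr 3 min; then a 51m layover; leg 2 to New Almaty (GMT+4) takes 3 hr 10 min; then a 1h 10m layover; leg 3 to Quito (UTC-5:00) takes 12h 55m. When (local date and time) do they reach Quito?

Convert departure to UTC: 11:09 AM − 10:00 = 1:09 AM UTC on May 19.
Add 2 hours 3 minutes leg 1 → 3:12 AM UTC.
Add 51 minutes layover in Nordhavn → 4:03 AM UTC.
Add 3 hours 10 minutes leg 2 → 7:13 AM UTC.
Add 1 hour and 10 minutes layover in New Almaty → 8:23 AM UTC.
Add 12 hours 55 minutes leg 3 → 9:18 PM UTC.
Quito is UTC−5:00, so local arrival = 9:18 PM − 5:00 = 4:18 PM on May 19.

4:18 PM on May 19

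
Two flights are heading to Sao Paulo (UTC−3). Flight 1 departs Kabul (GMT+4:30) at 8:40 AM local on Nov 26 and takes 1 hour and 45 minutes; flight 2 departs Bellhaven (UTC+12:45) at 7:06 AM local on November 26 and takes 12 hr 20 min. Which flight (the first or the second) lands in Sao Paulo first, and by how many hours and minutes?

the first, by 46 minutes

Flight 1 in UTC: 8:40 AM − 4:30 = 4:10 AM on Nov 26.
+1 hour and 45 minutes → arrive 5:55 AM UTC on Nov 26.
Flight 2 in UTC: 7:06 AM − 12:45 = 6:21 PM on Nov 25.
+12 hours 20 minutes → arrive 6:41 AM UTC on Nov 26.
Flight 1 lands earlier by 46 minutes.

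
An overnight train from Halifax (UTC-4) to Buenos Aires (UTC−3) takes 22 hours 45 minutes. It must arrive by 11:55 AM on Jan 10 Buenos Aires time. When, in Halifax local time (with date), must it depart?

Target arrival in UTC: 11:55 AM + 3:00 = 2:55 PM on Jan 10.
Subtract 22 hours and 45 minutes → departure 4:10 PM UTC on Jan 9.
Halifax is UTC−4:00: 4:10 PM − 4:00 = 12:10 PM on Jan 9.

12:10 PM on January 9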